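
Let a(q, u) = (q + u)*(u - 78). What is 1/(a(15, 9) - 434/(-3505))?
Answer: -3505/5803846 ≈ -0.00060391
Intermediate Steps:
a(q, u) = (-78 + u)*(q + u) (a(q, u) = (q + u)*(-78 + u) = (-78 + u)*(q + u))
1/(a(15, 9) - 434/(-3505)) = 1/((9² - 78*15 - 78*9 + 15*9) - 434/(-3505)) = 1/((81 - 1170 - 702 + 135) - 434*(-1/3505)) = 1/(-1656 + 434/3505) = 1/(-5803846/3505) = -3505/5803846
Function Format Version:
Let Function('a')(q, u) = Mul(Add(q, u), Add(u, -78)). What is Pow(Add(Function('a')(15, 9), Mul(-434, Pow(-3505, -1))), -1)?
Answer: Rational(-3505, 5803846) ≈ -0.00060391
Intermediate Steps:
Function('a')(q, u) = Mul(Add(-78, u), Add(q, u)) (Function('a')(q, u) = Mul(Add(q, u), Add(-78, u)) = Mul(Add(-78, u), Add(q, u)))
Pow(Add(Function('a')(15, 9), Mul(-434, Pow(-3505, -1))), -1) = Pow(Add(Add(Pow(9, 2), Mul(-78, 15), Mul(-78, 9), Mul(15, 9)), Mul(-434, Pow(-3505, -1))), -1) = Pow(Add(Add(81, -1170, -702, 135), Mul(-434, Rational(-1, 3505))), -1) = Pow(Add(-1656, Rational(434, 3505)), -1) = Pow(Rational(-5803846, 3505), -1) = Rational(-3505, 5803846)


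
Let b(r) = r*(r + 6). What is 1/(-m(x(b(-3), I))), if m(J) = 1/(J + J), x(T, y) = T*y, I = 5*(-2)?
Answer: -180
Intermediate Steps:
b(r) = r*(6 + r)
I = -10
m(J) = 1/(2*J)
1/(-m(x(b(-3), I))) = 1/(-1/(2*(-3*(6 - 3)*(-10)))) = 1/(-1/(2*(-3*3*(-10)))) = 1/(-1/(2*((-9*(-10))))) = 1/(-1/(2*90)) = 1/(-1*1/180) = 1/(-1/180) = -180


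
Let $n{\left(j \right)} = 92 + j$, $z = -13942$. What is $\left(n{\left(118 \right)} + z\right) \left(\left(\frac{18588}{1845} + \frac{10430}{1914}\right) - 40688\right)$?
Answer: $\frac{109572155179492}{196185} \approx 5.5851 \cdot 10^{8}$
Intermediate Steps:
$\left(n{\left(118 \right)} + z\right) \left(\left(\frac{18588}{1845} + \frac{10430}{1914}\right) - 40688\right) = \left(\left(92 + 118\right) - 13942\right) \left(\left(\frac{18588}{1845} + \frac{10430}{1914}\right) - 40688\right) = \left(210 - 13942\right) \left(\left(18588 \cdot \frac{1}{1845} + 10430 \cdot \frac{1}{1914}\right) - 40688\right) = - 13732 \left(\left(\frac{6196}{615} + \frac{5215}{957}\right) - 40688\right) = - 13732 \left(\frac{3045599}{196185} - 40688\right) = \left(-13732\right) \left(- \frac{7979329681}{196185}\right) = \frac{109572155179492}{196185}$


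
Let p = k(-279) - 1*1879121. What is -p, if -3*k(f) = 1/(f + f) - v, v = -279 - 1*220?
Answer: 3145926995/1674 ≈ 1.8793e+6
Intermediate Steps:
v = -499 (v = -279 - 220 = -499)
k(f) = -499/3 - 1/(6*f) (k(f) = -(1/(f + f) - 1*(-499))/3 = -(1/(2*f) + 499)/3 = -(499 + 1/(2*f))/3 = -499/3 - 1/(6*f))
p = -3145926995/1674 (p = (1/6)*(-1 - 998*(-279))/(-279) - 1*1879121 = (1/6)*(-1/279)*(-1 + 278442) - 1879121 = (1/6)*(-1/279)*278441 - 1879121 = -278441/1674 - 1879121 = -3145926995/1674 ≈ -1.8793e+6)
-p = -1*(-3145926995/1674) = 3145926995/1674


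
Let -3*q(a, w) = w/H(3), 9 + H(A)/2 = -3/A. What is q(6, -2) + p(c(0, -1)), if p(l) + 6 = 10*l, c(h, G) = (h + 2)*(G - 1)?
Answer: -1381/30 ≈ -46.033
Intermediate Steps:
H(A) = -18 - 6/A (H(A) = -18 + 2*(-3/A) = -18 - 6/A)
q(a, w) = w/60 (q(a, w) = -w/(3*(-18 - 6/3)) = -w/(3*(-18 - 6*1/3)) = -w/(3*(-18 - 2)) = -w/(3*(-20)) = -w*(-1)/(3*20) = -(-1)*w/60 = w/60)
c(h, G) = (-1 + G)*(2 + h) (c(h, G) = (2 + h)*(-1 + G) = (-1 + G)*(2 + h))
p(l) = -6 + 10*l
q(6, -2) + p(c(0, -1)) = (1/60)*(-2) + (-6 + 10*(-2 - 1*0 + 2*(-1) - 1*0)) = -1/30 + (-6 + 10*(-2 + 0 - 2 + 0)) = -1/30 + (-6 + 10*(-4)) = -1/30 + (-6 - 40) = -1/30 - 46 = -1381/30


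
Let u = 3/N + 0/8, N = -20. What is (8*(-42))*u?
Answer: 252/5 ≈ 50.400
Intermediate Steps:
u = -3/20 (u = 3/(-20) + 0/8 = 3*(-1/20) + 0*(⅛) = -3/20 + 0 = -3/20 ≈ -0.15000)
(8*(-42))*u = (8*(-42))*(-3/20) = -336*(-3/20) = 252/5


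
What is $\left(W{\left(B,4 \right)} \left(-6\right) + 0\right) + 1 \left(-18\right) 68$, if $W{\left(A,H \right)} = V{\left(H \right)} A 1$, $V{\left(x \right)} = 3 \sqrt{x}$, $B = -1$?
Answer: $-1188$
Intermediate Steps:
$W{\left(A,H \right)} = 3 A \sqrt{H}$ ($W{\left(A,H \right)} = 3 \sqrt{H} A 1 = 3 A \sqrt{H} 1 = 3 A \sqrt{H}$)
$\left(W{\left(B,4 \right)} \left(-6\right) + 0\right) + 1 \left(-18\right) 68 = \left(3 \left(-1\right) \sqrt{4} \left(-6\right) + 0\right) + 1 \left(-18\right) 68 = \left(3 \left(-1\right) 2 \left(-6\right) + 0\right) - 1224 = \left(\left(-6\right) \left(-6\right) + 0\right) - 1224 = \left(36 + 0\right) - 1224 = 36 - 1224 = -1188$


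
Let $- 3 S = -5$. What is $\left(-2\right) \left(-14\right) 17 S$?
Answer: $\frac{2380}{3} \approx 793.33$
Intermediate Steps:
$S = \frac{5}{3}$ ($S = \left(- \frac{1}{3}\right) \left(-5\right) = \frac{5}{3} \approx 1.6667$)
$\left(-2\right) \left(-14\right) 17 S = \left(-2\right) \left(-14\right) 17 \cdot \frac{5}{3} = 28 \cdot 17 \cdot \frac{5}{3} = 476 \cdot \frac{5}{3} = \frac{2380}{3}$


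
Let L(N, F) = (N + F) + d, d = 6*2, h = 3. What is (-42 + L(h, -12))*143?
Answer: -5577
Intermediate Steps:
d = 12
L(N, F) = 12 + F + N (L(N, F) = (N + F) + 12 = (F + N) + 12 = 12 + F + N)
(-42 + L(h, -12))*143 = (-42 + (12 - 12 + 3))*143 = (-42 + 3)*143 = -39*143 = -5577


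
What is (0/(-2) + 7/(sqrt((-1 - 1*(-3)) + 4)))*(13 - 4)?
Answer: 21*sqrt(6)/2 ≈ 25.720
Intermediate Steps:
(0/(-2) + 7/(sqrt((-1 - 1*(-3)) + 4)))*(13 - 4) = (0*(-1/2) + 7/(sqrt((-1 + 3) + 4)))*9 = (0 + 7/(sqrt(2 + 4)))*9 = (0 + 7/(sqrt(6)))*9 = (0 + 7*(sqrt(6)/6))*9 = (0 + 7*sqrt(6)/6)*9 = (7*sqrt(6)/6)*9 = 21*sqrt(6)/2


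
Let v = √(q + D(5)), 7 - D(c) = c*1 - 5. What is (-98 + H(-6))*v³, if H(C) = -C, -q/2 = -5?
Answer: -1564*√17 ≈ -6448.5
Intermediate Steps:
q = 10 (q = -2*(-5) = 10)
D(c) = 12 - c (D(c) = 7 - (c*1 - 5) = 7 - (c - 5) = 7 - (-5 + c) = 7 + (5 - c) = 12 - c)
v = √17 (v = √(10 + (12 - 1*5)) = √(10 + (12 - 5)) = √(10 + 7) = √17 ≈ 4.1231)
(-98 + H(-6))*v³ = (-98 - 1*(-6))*(√17)³ = (-98 + 6)*(17*√17) = -1564*√17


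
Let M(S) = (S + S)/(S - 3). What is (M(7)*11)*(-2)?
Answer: -77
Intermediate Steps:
M(S) = 2*S/(-3 + S) (M(S) = (2*S)/(-3 + S) = 2*S/(-3 + S))
(M(7)*11)*(-2) = ((2*7/(-3 + 7))*11)*(-2) = ((2*7/4)*11)*(-2) = ((2*7*(¼))*11)*(-2) = ((7/2)*11)*(-2) = (77/2)*(-2) = -77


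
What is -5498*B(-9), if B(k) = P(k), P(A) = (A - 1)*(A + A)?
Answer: -989640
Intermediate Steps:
P(A) = 2*A*(-1 + A) (P(A) = (-1 + A)*(2*A) = 2*A*(-1 + A))
B(k) = 2*k*(-1 + k)
-5498*B(-9) = -10996*(-9)*(-1 - 9) = -10996*(-9)*(-10) = -5498*180 = -989640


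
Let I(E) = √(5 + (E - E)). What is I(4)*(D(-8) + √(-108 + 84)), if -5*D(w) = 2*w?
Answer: 16*√5/5 + 2*I*√30 ≈ 7.1554 + 10.954*I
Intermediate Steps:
D(w) = -2*w/5
I(E) = √5 (I(E) = √(5 + 0) = √5)
I(4)*(D(-8) + √(-108 + 84)) = √5*(-⅖*(-8) + √(-108 + 84)) = √5*(16/5 + √(-24)) = √5*(16/5 + 2*I*√6)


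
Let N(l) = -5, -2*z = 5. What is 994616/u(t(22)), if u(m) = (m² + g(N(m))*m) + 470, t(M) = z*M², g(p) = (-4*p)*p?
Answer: 71044/113255 ≈ 0.62729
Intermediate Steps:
z = -5/2 (z = -½*5 = -5/2 ≈ -2.5000)
g(p) = -4*p²
t(M) = -5*M²/2
u(m) = 470 + m² - 100*m (u(m) = (m² + (-4*(-5)²)*m) + 470 = (m² + (-4*25)*m) + 470 = (m² - 100*m) + 470 = 470 + m² - 100*m)
994616/u(t(22)) = 994616/(470 + (-5/2*22²)² - (-250)*22²) = 994616/(470 + (-5/2*484)² - (-250)*484) = 994616/(470 + (-1210)² - 100*(-1210)) = 994616/(470 + 1464100 + 121000) = 994616/1585570 = 994616*(1/1585570) = 71044/113255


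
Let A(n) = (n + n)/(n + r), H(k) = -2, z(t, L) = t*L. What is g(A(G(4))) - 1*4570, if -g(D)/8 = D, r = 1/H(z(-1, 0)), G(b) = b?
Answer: -32118/7 ≈ -4588.3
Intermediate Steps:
z(t, L) = L*t
r = -1/2 (r = 1/(-2) = -1/2 ≈ -0.50000)
A(n) = 2*n/(-1/2 + n) (A(n) = (n + n)/(n - 1/2) = (2*n)/(-1/2 + n) = 2*n/(-1/2 + n))
g(D) = -8*D
g(A(G(4))) - 1*4570 = -32*4/(-1 + 2*4) - 1*4570 = -32*4/(-1 + 8) - 4570 = -32*4/7 - 4570 = -8*16/7 - 4570 = -128/7 - 4570 = -32118/7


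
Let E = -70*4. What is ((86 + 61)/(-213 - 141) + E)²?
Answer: 1094881921/13924 ≈ 78633.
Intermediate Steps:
E = -280
((86 + 61)/(-213 - 141) + E)² = ((86 + 61)/(-213 - 141) - 280)² = (147/(-354) - 280)² = (147*(-1/354) - 280)² = (-49/118 - 280)² = (-33089/118)² = 1094881921/13924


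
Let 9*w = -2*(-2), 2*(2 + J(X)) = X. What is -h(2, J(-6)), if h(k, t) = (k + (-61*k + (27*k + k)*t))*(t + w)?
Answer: -16400/9 ≈ -1822.2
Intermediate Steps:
J(X) = -2 + X/2
w = 4/9 (w = (-2*(-2))/9 = (⅑)*4 = 4/9 ≈ 0.44444)
h(k, t) = (4/9 + t)*(-60*k + 28*k*t) (h(k, t) = (k + (-61*k + (27*k + k)*t))*(t + 4/9) = (k + (-61*k + (28*k)*t))*(4/9 + t) = (k + (-61*k + 28*k*t))*(4/9 + t) = (-60*k + 28*k*t)*(4/9 + t) = (4/9 + t)*(-60*k + 28*k*t))
-h(2, J(-6)) = -4*2*(-60 - 107*(-2 + (½)*(-6)) + 63*(-2 + (½)*(-6))²)/9 = -4*2*(-60 - 107*(-2 - 3) + 63*(-2 - 3)²)/9 = -4*2*(-60 - 107*(-5) + 63*(-5)²)/9 = -4*2*(-60 + 535 + 63*25)/9 = -4*2*(-60 + 535 + 1575)/9 = -4*2*2050/9 = -1*16400/9 = -16400/9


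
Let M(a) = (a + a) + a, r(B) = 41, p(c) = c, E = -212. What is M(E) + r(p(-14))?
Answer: -595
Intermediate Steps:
M(a) = 3*a (M(a) = 2*a + a = 3*a)
M(E) + r(p(-14)) = 3*(-212) + 41 = -636 + 41 = -595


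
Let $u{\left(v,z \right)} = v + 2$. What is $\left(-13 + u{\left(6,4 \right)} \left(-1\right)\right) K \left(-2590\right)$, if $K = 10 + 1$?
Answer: $598290$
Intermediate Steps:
$u{\left(v,z \right)} = 2 + v$
$K = 11$
$\left(-13 + u{\left(6,4 \right)} \left(-1\right)\right) K \left(-2590\right) = \left(-13 + \left(2 + 6\right) \left(-1\right)\right) 11 \left(-2590\right) = \left(-13 + 8 \left(-1\right)\right) 11 \left(-2590\right) = \left(-13 - 8\right) 11 \left(-2590\right) = \left(-21\right) 11 \left(-2590\right) = \left(-231\right) \left(-2590\right) = 598290$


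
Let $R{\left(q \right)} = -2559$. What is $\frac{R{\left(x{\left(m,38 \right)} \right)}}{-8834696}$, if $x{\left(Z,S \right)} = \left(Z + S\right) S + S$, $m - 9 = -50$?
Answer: $\frac{2559}{8834696} \approx 0.00028965$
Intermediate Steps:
$m = -41$ ($m = 9 - 50 = -41$)
$x{\left(Z,S \right)} = S + S \left(S + Z\right)$ ($x{\left(Z,S \right)} = \left(S + Z\right) S + S = S \left(S + Z\right) + S = S + S \left(S + Z\right)$)
$\frac{R{\left(x{\left(m,38 \right)} \right)}}{-8834696} = - \frac{2559}{-8834696} = \left(-2559\right) \left(- \frac{1}{8834696}\right) = \frac{2559}{8834696}$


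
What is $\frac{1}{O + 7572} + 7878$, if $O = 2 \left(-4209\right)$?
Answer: $\frac{6664787}{846} \approx 7878.0$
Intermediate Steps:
$O = -8418$
$\frac{1}{O + 7572} + 7878 = \frac{1}{-8418 + 7572} + 7878 = \frac{1}{-846} + 7878 = - \frac{1}{846} + 7878 = \frac{6664787}{846}$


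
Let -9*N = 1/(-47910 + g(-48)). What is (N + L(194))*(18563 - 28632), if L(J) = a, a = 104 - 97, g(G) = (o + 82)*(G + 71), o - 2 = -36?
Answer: -29691255751/421254 ≈ -70483.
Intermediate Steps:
o = -34 (o = 2 - 36 = -34)
g(G) = 3408 + 48*G (g(G) = (-34 + 82)*(G + 71) = 48*(71 + G) = 3408 + 48*G)
a = 7
L(J) = 7
N = 1/421254 (N = -1/(9*(-47910 + (3408 + 48*(-48)))) = -1/(9*(-47910 + (3408 - 2304))) = -1/(9*(-47910 + 1104)) = -1/9/(-46806) = -1/9*(-1/46806) = 1/421254 ≈ 2.3739e-6)
(N + L(194))*(18563 - 28632) = (1/421254 + 7)*(18563 - 28632) = (2948779/421254)*(-10069) = -29691255751/421254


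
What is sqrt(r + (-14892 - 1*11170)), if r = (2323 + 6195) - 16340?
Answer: 2*I*sqrt(8471) ≈ 184.08*I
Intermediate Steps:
r = -7822 (r = 8518 - 16340 = -7822)
sqrt(r + (-14892 - 1*11170)) = sqrt(-7822 + (-14892 - 1*11170)) = sqrt(-7822 + (-14892 - 11170)) = sqrt(-7822 - 26062) = sqrt(-33884) = 2*I*sqrt(8471)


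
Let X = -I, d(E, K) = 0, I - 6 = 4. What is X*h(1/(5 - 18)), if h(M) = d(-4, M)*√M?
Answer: 0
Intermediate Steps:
I = 10 (I = 6 + 4 = 10)
h(M) = 0 (h(M) = 0*√M = 0)
X = -10 (X = -1*10 = -10)
X*h(1/(5 - 18)) = -10*0 = 0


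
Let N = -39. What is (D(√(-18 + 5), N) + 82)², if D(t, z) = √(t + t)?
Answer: (82 + √2*13^(¼)*√I)² ≈ 7035.4 + 318.62*I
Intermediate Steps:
D(t, z) = √2*√t (D(t, z) = √(2*t) = √2*√t)
(D(√(-18 + 5), N) + 82)² = (√2*√(√(-18 + 5)) + 82)² = (√2*√(√(-13)) + 82)² = (√2*√(I*√13) + 82)² = (√2*(13^(¼)*√I) + 82)² = (√2*13^(¼)*√I + 82)² = (82 + √2*13^(¼)*√I)²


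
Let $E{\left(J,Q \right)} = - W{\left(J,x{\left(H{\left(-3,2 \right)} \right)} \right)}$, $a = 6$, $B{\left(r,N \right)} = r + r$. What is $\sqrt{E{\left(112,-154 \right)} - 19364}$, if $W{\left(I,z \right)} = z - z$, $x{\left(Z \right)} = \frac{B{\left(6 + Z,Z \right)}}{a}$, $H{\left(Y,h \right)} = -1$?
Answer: $2 i \sqrt{4841} \approx 139.15 i$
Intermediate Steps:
$B{\left(r,N \right)} = 2 r$
$x{\left(Z \right)} = 2 + \frac{Z}{3}$ ($x{\left(Z \right)} = \frac{2 \left(6 + Z\right)}{6} = \left(12 + 2 Z\right) \frac{1}{6} = 2 + \frac{Z}{3}$)
$W{\left(I,z \right)} = 0$
$E{\left(J,Q \right)} = 0$ ($E{\left(J,Q \right)} = \left(-1\right) 0 = 0$)
$\sqrt{E{\left(112,-154 \right)} - 19364} = \sqrt{0 - 19364} = \sqrt{-19364} = 2 i \sqrt{4841}$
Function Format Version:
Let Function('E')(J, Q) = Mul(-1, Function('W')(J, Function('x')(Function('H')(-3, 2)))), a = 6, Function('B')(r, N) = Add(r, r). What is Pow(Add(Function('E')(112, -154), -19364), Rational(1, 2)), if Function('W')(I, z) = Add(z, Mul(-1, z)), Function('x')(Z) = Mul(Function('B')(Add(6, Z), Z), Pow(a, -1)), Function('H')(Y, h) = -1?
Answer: Mul(2, I, Pow(4841, Rational(1, 2))) ≈ Mul(139.15, I)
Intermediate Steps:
Function('B')(r, N) = Mul(2, r)
Function('x')(Z) = Add(2, Mul(Rational(1, 3), Z)) (Function('x')(Z) = Mul(Mul(2, Add(6, Z)), Pow(6, -1)) = Mul(Add(12, Mul(2, Z)), Rational(1, 6)) = Add(2, Mul(Rational(1, 3), Z)))
Function('W')(I, z) = 0
Function('E')(J, Q) = 0 (Function('E')(J, Q) = Mul(-1, 0) = 0)
Pow(Add(Function('E')(112, -154), -19364), Rational(1, 2)) = Pow(Add(0, -19364), Rational(1, 2)) = Pow(-19364, Rational(1, 2)) = Mul(2, I, Pow(4841, Rational(1, 2)))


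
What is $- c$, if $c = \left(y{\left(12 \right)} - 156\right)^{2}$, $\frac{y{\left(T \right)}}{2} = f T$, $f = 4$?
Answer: $-3600$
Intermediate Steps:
$y{\left(T \right)} = 8 T$ ($y{\left(T \right)} = 2 \cdot 4 T = 8 T$)
$c = 3600$ ($c = \left(8 \cdot 12 - 156\right)^{2} = \left(96 - 156\right)^{2} = \left(-60\right)^{2} = 3600$)
$- c = \left(-1\right) 3600 = -3600$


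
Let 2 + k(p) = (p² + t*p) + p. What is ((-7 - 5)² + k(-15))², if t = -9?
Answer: 237169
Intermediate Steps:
k(p) = -2 + p² - 8*p (k(p) = -2 + ((p² - 9*p) + p) = -2 + (p² - 8*p) = -2 + p² - 8*p)
((-7 - 5)² + k(-15))² = ((-7 - 5)² + (-2 + (-15)² - 8*(-15)))² = ((-12)² + (-2 + 225 + 120))² = (144 + 343)² = 487² = 237169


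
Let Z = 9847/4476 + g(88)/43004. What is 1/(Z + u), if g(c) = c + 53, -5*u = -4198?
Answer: 60151845/50636017657 ≈ 0.0011879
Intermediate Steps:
u = 4198/5 (u = -1/5*(-4198) = 4198/5 ≈ 839.60)
g(c) = 53 + c
Z = 26505719/12030369 (Z = 9847/4476 + (53 + 88)/43004 = 9847*(1/4476) + 141*(1/43004) = 9847/4476 + 141/43004 = 26505719/12030369 ≈ 2.2032)
1/(Z + u) = 1/(26505719/12030369 + 4198/5) = 1/(50636017657/60151845) = 60151845/50636017657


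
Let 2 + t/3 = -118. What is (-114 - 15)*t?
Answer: 46440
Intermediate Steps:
t = -360 (t = -6 + 3*(-118) = -6 - 354 = -360)
(-114 - 15)*t = (-114 - 15)*(-360) = -129*(-360) = 46440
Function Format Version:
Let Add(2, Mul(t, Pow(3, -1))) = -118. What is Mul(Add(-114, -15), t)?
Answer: 46440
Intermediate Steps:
t = -360 (t = Add(-6, Mul(3, -118)) = Add(-6, -354) = -360)
Mul(Add(-114, -15), t) = Mul(Add(-114, -15), -360) = Mul(-129, -360) = 46440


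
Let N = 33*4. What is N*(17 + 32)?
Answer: 6468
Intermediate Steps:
N = 132
N*(17 + 32) = 132*(17 + 32) = 132*49 = 6468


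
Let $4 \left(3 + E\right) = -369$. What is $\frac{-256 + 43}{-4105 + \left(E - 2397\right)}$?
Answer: $\frac{852}{26389} \approx 0.032286$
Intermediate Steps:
$E = - \frac{381}{4}$ ($E = -3 + \frac{1}{4} \left(-369\right) = -3 - \frac{369}{4} = - \frac{381}{4} \approx -95.25$)
$\frac{-256 + 43}{-4105 + \left(E - 2397\right)} = \frac{-256 + 43}{-4105 - \frac{9969}{4}} = - \frac{213}{-4105 - \frac{9969}{4}} = - \frac{213}{- \frac{26389}{4}} = \left(-213\right) \left(- \frac{4}{26389}\right) = \frac{852}{26389}$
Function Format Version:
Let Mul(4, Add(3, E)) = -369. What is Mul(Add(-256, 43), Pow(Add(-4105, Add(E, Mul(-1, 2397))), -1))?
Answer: Rational(852, 26389) ≈ 0.032286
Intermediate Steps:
E = Rational(-381, 4) (E = Add(-3, Mul(Rational(1, 4), -369)) = Add(-3, Rational(-369, 4)) = Rational(-381, 4) ≈ -95.250)
Mul(Add(-256, 43), Pow(Add(-4105, Add(E, Mul(-1, 2397))), -1)) = Mul(Add(-256, 43), Pow(Add(-4105, Add(Rational(-381, 4), Mul(-1, 2397))), -1)) = Mul(-213, Pow(Add(-4105, Add(Rational(-381, 4), -2397)), -1)) = Mul(-213, Pow(Add(-4105, Rational(-9969, 4)), -1)) = Mul(-213, Pow(Rational(-26389, 4), -1)) = Mul(-213, Rational(-4, 26389)) = Rational(852, 26389)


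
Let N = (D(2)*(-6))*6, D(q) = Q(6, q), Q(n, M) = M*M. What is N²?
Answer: 20736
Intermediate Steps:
Q(n, M) = M²
D(q) = q²
N = -144 (N = (2²*(-6))*6 = (4*(-6))*6 = -24*6 = -144)
N² = (-144)² = 20736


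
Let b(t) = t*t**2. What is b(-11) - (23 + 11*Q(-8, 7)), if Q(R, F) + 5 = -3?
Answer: -1266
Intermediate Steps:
b(t) = t**3
Q(R, F) = -8 (Q(R, F) = -5 - 3 = -8)
b(-11) - (23 + 11*Q(-8, 7)) = (-11)**3 - (23 + 11*(-8)) = -1331 - (23 - 88) = -1331 - 1*(-65) = -1331 + 65 = -1266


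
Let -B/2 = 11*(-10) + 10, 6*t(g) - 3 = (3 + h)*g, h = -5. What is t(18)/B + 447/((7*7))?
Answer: 178261/19600 ≈ 9.0950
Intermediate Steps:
t(g) = ½ - g/3 (t(g) = ½ + ((3 - 5)*g)/6 = ½ + (-2*g)/6 = ½ - g/3)
B = 200 (B = -2*(11*(-10) + 10) = -2*(-110 + 10) = -2*(-100) = 200)
t(18)/B + 447/((7*7)) = (½ - ⅓*18)/200 + 447/((7*7)) = (½ - 6)*(1/200) + 447/49 = -11/2*1/200 + 447*(1/49) = -11/400 + 447/49 = 178261/19600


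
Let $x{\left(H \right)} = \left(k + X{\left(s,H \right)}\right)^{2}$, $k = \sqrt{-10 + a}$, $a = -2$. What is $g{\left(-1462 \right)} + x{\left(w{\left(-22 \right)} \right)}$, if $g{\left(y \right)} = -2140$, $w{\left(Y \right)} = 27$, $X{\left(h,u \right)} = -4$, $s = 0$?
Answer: $-2136 - 16 i \sqrt{3} \approx -2136.0 - 27.713 i$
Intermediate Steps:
$k = 2 i \sqrt{3}$ ($k = \sqrt{-10 - 2} = \sqrt{-12} = 2 i \sqrt{3} \approx 3.4641 i$)
$x{\left(H \right)} = \left(-4 + 2 i \sqrt{3}\right)^{2}$ ($x{\left(H \right)} = \left(2 i \sqrt{3} - 4\right)^{2} = \left(-4 + 2 i \sqrt{3}\right)^{2}$)
$g{\left(-1462 \right)} + x{\left(w{\left(-22 \right)} \right)} = -2140 + \left(4 - 16 i \sqrt{3}\right) = -2136 - 16 i \sqrt{3}$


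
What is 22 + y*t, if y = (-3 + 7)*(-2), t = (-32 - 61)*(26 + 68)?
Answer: 69958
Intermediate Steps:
t = -8742 (t = -93*94 = -8742)
y = -8 (y = 4*(-2) = -8)
22 + y*t = 22 - 8*(-8742) = 22 + 69936 = 69958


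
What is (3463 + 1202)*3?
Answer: 13995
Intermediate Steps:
(3463 + 1202)*3 = 4665*3 = 13995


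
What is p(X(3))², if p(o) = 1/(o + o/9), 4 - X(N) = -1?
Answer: 81/2500 ≈ 0.032400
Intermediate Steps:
X(N) = 5 (X(N) = 4 - 1*(-1) = 4 + 1 = 5)
p(o) = 9/(10*o) (p(o) = 1/(o + o*(⅑)) = 1/(o + o/9) = 1/(10*o/9) = 9/(10*o))
p(X(3))² = ((9/10)/5)² = ((9/10)*(⅕))² = (9/50)² = 81/2500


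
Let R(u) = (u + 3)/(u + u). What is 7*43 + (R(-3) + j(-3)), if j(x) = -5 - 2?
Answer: 294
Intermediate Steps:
j(x) = -7
R(u) = (3 + u)/(2*u) (R(u) = (3 + u)/((2*u)) = (3 + u)*(1/(2*u)) = (3 + u)/(2*u))
7*43 + (R(-3) + j(-3)) = 7*43 + ((1/2)*(3 - 3)/(-3) - 7) = 301 + ((1/2)*(-1/3)*0 - 7) = 301 + (0 - 7) = 301 - 7 = 294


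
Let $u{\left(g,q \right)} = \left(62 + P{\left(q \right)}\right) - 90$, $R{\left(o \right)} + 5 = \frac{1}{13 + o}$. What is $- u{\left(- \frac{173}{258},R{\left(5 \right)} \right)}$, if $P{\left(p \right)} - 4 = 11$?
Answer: $13$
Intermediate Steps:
$P{\left(p \right)} = 15$ ($P{\left(p \right)} = 4 + 11 = 15$)
$R{\left(o \right)} = -5 + \frac{1}{13 + o}$
$u{\left(g,q \right)} = -13$ ($u{\left(g,q \right)} = \left(62 + 15\right) - 90 = 77 - 90 = -13$)
$- u{\left(- \frac{173}{258},R{\left(5 \right)} \right)} = \left(-1\right) \left(-13\right) = 13$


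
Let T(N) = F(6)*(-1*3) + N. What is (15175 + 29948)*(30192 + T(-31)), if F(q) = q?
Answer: 1360142589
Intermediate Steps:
T(N) = -18 + N (T(N) = 6*(-1*3) + N = 6*(-3) + N = -18 + N)
(15175 + 29948)*(30192 + T(-31)) = (15175 + 29948)*(30192 + (-18 - 31)) = 45123*(30192 - 49) = 45123*30143 = 1360142589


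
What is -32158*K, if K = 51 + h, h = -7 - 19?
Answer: -803950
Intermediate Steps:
h = -26
K = 25 (K = 51 - 26 = 25)
-32158*K = -32158*25 = -803950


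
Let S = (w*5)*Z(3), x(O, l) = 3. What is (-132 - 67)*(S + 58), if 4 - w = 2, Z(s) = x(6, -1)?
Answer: -17512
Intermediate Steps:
Z(s) = 3
w = 2 (w = 4 - 1*2 = 4 - 2 = 2)
S = 30 (S = (2*5)*3 = 10*3 = 30)
(-132 - 67)*(S + 58) = (-132 - 67)*(30 + 58) = -199*88 = -17512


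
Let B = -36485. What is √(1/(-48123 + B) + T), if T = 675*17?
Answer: √1283499128278/10576 ≈ 107.12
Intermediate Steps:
T = 11475
√(1/(-48123 + B) + T) = √(1/(-48123 - 36485) + 11475) = √(1/(-84608) + 11475) = √(-1/84608 + 11475) = √(970876799/84608) = √1283499128278/10576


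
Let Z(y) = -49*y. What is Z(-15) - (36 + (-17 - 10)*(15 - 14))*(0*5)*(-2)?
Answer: 735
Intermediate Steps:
Z(-15) - (36 + (-17 - 10)*(15 - 14))*(0*5)*(-2) = -49*(-15) - (36 + (-17 - 10)*(15 - 14))*(0*5)*(-2) = 735 - (36 - 27*1)*0*(-2) = 735 - (36 - 27)*0 = 735 - 9*0 = 735 - 1*0 = 735 + 0 = 735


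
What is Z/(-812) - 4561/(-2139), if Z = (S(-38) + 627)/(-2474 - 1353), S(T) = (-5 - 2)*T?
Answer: 14175327091/6646993836 ≈ 2.1326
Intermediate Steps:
S(T) = -7*T
Z = -893/3827 (Z = (-7*(-38) + 627)/(-2474 - 1353) = (266 + 627)/(-3827) = 893*(-1/3827) = -893/3827 ≈ -0.23334)
Z/(-812) - 4561/(-2139) = -893/3827/(-812) - 4561/(-2139) = -893/3827*(-1/812) - 4561*(-1/2139) = 893/3107524 + 4561/2139 = 14175327091/6646993836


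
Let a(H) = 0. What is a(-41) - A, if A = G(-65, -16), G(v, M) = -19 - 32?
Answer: 51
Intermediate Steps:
G(v, M) = -51
A = -51
a(-41) - A = 0 - 1*(-51) = 0 + 51 = 51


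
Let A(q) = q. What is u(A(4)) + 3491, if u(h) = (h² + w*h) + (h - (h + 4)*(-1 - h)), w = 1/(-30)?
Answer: 53263/15 ≈ 3550.9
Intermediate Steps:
w = -1/30 ≈ -0.033333
u(h) = h² + 29*h/30 - (-1 - h)*(4 + h) (u(h) = (h² - h/30) + (h - (h + 4)*(-1 - h)) = (h² - h/30) + (h - (4 + h)*(-1 - h)) = (h² - h/30) + (h - (-1 - h)*(4 + h)) = h² + 29*h/30 - (-1 - h)*(4 + h))
u(A(4)) + 3491 = (4 + 2*4² + (179/30)*4) + 3491 = (4 + 2*16 + 358/15) + 3491 = (4 + 32 + 358/15) + 3491 = 898/15 + 3491 = 53263/15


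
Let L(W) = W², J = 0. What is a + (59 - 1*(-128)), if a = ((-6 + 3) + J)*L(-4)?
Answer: 139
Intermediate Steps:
a = -48 (a = ((-6 + 3) + 0)*(-4)² = (-3 + 0)*16 = -3*16 = -48)
a + (59 - 1*(-128)) = -48 + (59 - 1*(-128)) = -48 + (59 + 128) = -48 + 187 = 139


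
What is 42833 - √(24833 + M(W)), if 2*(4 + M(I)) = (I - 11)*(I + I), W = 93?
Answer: 42833 - √32455 ≈ 42653.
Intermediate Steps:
M(I) = -4 + I*(-11 + I) (M(I) = -4 + ((I - 11)*(I + I))/2 = -4 + ((-11 + I)*(2*I))/2 = -4 + (2*I*(-11 + I))/2 = -4 + I*(-11 + I))
42833 - √(24833 + M(W)) = 42833 - √(24833 + (-4 + 93² - 11*93)) = 42833 - √(24833 + (-4 + 8649 - 1023)) = 42833 - √(24833 + 7622) = 42833 - √32455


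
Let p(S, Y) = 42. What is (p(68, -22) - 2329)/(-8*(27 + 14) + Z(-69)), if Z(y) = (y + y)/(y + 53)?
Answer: 18296/2555 ≈ 7.1609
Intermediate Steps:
Z(y) = 2*y/(53 + y) (Z(y) = (2*y)/(53 + y) = 2*y/(53 + y))
(p(68, -22) - 2329)/(-8*(27 + 14) + Z(-69)) = (42 - 2329)/(-8*(27 + 14) + 2*(-69)/(53 - 69)) = -2287/(-8*41 + 2*(-69)/(-16)) = -2287/(-328 + 2*(-69)*(-1/16)) = -2287/(-328 + 69/8) = -2287/(-2555/8) = -2287*(-8/2555) = 18296/2555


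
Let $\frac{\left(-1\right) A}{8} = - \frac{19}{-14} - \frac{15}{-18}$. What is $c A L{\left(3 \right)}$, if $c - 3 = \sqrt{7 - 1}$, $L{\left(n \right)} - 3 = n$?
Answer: $- \frac{2208}{7} - \frac{736 \sqrt{6}}{7} \approx -572.97$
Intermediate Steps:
$L{\left(n \right)} = 3 + n$
$A = - \frac{368}{21}$ ($A = - 8 \left(- \frac{19}{-14} - \frac{15}{-18}\right) = - 8 \left(\left(-19\right) \left(- \frac{1}{14}\right) - - \frac{5}{6}\right) = - 8 \left(\frac{19}{14} + \frac{5}{6}\right) = \left(-8\right) \frac{46}{21} = - \frac{368}{21} \approx -17.524$)
$c = 3 + \sqrt{6}$ ($c = 3 + \sqrt{7 - 1} = 3 + \sqrt{6} \approx 5.4495$)
$c A L{\left(3 \right)} = \left(3 + \sqrt{6}\right) \left(- \frac{368}{21}\right) \left(3 + 3\right) = \left(- \frac{368}{7} - \frac{368 \sqrt{6}}{21}\right) 6 = - \frac{2208}{7} - \frac{736 \sqrt{6}}{7}$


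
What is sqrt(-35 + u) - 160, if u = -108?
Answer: -160 + I*sqrt(143) ≈ -160.0 + 11.958*I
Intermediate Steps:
sqrt(-35 + u) - 160 = sqrt(-35 - 108) - 160 = sqrt(-143) - 160 = I*sqrt(143) - 160 = -160 + I*sqrt(143)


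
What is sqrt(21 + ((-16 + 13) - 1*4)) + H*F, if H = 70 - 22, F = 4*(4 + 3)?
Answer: 1344 + sqrt(14) ≈ 1347.7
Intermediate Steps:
F = 28 (F = 4*7 = 28)
H = 48
sqrt(21 + ((-16 + 13) - 1*4)) + H*F = sqrt(21 + ((-16 + 13) - 1*4)) + 48*28 = sqrt(21 + (-3 - 4)) + 1344 = sqrt(21 - 7) + 1344 = sqrt(14) + 1344 = 1344 + sqrt(14)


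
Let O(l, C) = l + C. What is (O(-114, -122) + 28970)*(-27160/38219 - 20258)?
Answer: -22247806999908/38219 ≈ -5.8211e+8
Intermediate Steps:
O(l, C) = C + l
(O(-114, -122) + 28970)*(-27160/38219 - 20258) = ((-122 - 114) + 28970)*(-27160/38219 - 20258) = (-236 + 28970)*(-27160*1/38219 - 20258) = 28734*(-27160/38219 - 20258) = 28734*(-774267662/38219) = -22247806999908/38219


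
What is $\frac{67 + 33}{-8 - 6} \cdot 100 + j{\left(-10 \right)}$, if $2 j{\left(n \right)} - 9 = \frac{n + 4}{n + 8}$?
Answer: $- \frac{4958}{7} \approx -708.29$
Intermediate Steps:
$j{\left(n \right)} = \frac{9}{2} + \frac{4 + n}{2 \left(8 + n\right)}$ ($j{\left(n \right)} = \frac{9}{2} + \frac{\left(n + 4\right) \frac{1}{n + 8}}{2} = \frac{9}{2} + \frac{\left(4 + n\right) \frac{1}{8 + n}}{2} = \frac{9}{2} + \frac{\frac{1}{8 + n} \left(4 + n\right)}{2} = \frac{9}{2} + \frac{4 + n}{2 \left(8 + n\right)}$)
$\frac{67 + 33}{-8 - 6} \cdot 100 + j{\left(-10 \right)} = \frac{67 + 33}{-8 - 6} \cdot 100 + \frac{38 + 5 \left(-10\right)}{8 - 10} = \frac{100}{-14} \cdot 100 + \frac{38 - 50}{-2} = 100 \left(- \frac{1}{14}\right) 100 - -6 = \left(- \frac{50}{7}\right) 100 + 6 = - \frac{5000}{7} + 6 = - \frac{4958}{7}$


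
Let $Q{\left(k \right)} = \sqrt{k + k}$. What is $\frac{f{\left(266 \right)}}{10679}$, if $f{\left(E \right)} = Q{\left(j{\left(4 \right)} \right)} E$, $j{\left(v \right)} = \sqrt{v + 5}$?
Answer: $\frac{266 \sqrt{6}}{10679} \approx 0.061014$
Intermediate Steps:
$j{\left(v \right)} = \sqrt{5 + v}$
$Q{\left(k \right)} = \sqrt{2} \sqrt{k}$ ($Q{\left(k \right)} = \sqrt{2 k} = \sqrt{2} \sqrt{k}$)
$f{\left(E \right)} = E \sqrt{6}$ ($f{\left(E \right)} = \sqrt{2} \sqrt{\sqrt{5 + 4}} E = \sqrt{2} \sqrt{\sqrt{9}} E = \sqrt{2} \sqrt{3} E = \sqrt{6} E = E \sqrt{6}$)
$\frac{f{\left(266 \right)}}{10679} = \frac{266 \sqrt{6}}{10679}$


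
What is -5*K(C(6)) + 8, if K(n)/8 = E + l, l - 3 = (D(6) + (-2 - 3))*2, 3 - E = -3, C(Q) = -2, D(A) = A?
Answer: -432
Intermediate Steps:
E = 6 (E = 3 - 1*(-3) = 3 + 3 = 6)
l = 5 (l = 3 + (6 + (-2 - 3))*2 = 3 + (6 - 5)*2 = 3 + 1*2 = 3 + 2 = 5)
K(n) = 88 (K(n) = 8*(6 + 5) = 8*11 = 88)
-5*K(C(6)) + 8 = -5*88 + 8 = -440 + 8 = -432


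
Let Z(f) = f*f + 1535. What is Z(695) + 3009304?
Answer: 3493864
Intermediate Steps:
Z(f) = 1535 + f**2 (Z(f) = f**2 + 1535 = 1535 + f**2)
Z(695) + 3009304 = (1535 + 695**2) + 3009304 = (1535 + 483025) + 3009304 = 484560 + 3009304 = 3493864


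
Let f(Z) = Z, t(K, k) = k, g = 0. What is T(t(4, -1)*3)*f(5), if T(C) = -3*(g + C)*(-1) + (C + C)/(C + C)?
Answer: -40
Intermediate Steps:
T(C) = 1 + 3*C (T(C) = -3*(0 + C)*(-1) + (C + C)/(C + C) = -3*C*(-1) + (2*C)/((2*C)) = 3*C + (2*C)*(1/(2*C)) = 3*C + 1 = 1 + 3*C)
T(t(4, -1)*3)*f(5) = (1 + 3*(-1*3))*5 = (1 + 3*(-3))*5 = (1 - 9)*5 = -8*5 = -40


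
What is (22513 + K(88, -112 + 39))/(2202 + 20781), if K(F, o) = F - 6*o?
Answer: 23039/22983 ≈ 1.0024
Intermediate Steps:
(22513 + K(88, -112 + 39))/(2202 + 20781) = (22513 + (88 - 6*(-112 + 39)))/(2202 + 20781) = (22513 + (88 - 6*(-73)))/22983 = (22513 + (88 + 438))*(1/22983) = (22513 + 526)*(1/22983) = 23039*(1/22983) = 23039/22983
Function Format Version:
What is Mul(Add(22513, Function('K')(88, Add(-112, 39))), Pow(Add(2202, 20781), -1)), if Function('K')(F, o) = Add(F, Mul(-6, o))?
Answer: Rational(23039, 22983) ≈ 1.0024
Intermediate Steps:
Mul(Add(22513, Function('K')(88, Add(-112, 39))), Pow(Add(2202, 20781), -1)) = Mul(Add(22513, Add(88, Mul(-6, Add(-112, 39)))), Pow(Add(2202, 20781), -1)) = Mul(Add(22513, Add(88, Mul(-6, -73))), Pow(22983, -1)) = Mul(Add(22513, Add(88, 438)), Rational(1, 22983)) = Mul(Add(22513, 526), Rational(1, 22983)) = Mul(23039, Rational(1, 22983)) = Rational(23039, 22983)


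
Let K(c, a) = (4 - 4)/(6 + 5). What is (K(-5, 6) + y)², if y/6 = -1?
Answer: 36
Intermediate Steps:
K(c, a) = 0 (K(c, a) = 0/11 = 0*(1/11) = 0)
y = -6 (y = 6*(-1) = -6)
(K(-5, 6) + y)² = (0 - 6)² = (-6)² = 36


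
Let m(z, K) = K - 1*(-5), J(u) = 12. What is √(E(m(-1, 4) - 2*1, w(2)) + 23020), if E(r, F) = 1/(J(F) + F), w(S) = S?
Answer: 3*√501326/14 ≈ 151.72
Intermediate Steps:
m(z, K) = 5 + K (m(z, K) = K + 5 = 5 + K)
E(r, F) = 1/(12 + F)
√(E(m(-1, 4) - 2*1, w(2)) + 23020) = √(1/(12 + 2) + 23020) = √(1/14 + 23020) = √(322281/14) = 3*√501326/14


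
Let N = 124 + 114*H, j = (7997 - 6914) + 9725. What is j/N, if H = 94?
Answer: 1351/1355 ≈ 0.99705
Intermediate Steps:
j = 10808 (j = 1083 + 9725 = 10808)
N = 10840 (N = 124 + 114*94 = 124 + 10716 = 10840)
j/N = 10808/10840 = 10808*(1/10840) = 1351/1355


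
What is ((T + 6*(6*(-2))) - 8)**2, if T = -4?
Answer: 7056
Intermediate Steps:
((T + 6*(6*(-2))) - 8)**2 = ((-4 + 6*(6*(-2))) - 8)**2 = ((-4 + 6*(-12)) - 8)**2 = ((-4 - 72) - 8)**2 = (-76 - 8)**2 = (-84)**2 = 7056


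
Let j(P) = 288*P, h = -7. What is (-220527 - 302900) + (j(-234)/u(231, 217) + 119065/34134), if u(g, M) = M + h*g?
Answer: -3126356631959/5973450 ≈ -5.2338e+5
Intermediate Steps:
u(g, M) = M - 7*g
(-220527 - 302900) + (j(-234)/u(231, 217) + 119065/34134) = (-220527 - 302900) + ((288*(-234))/(217 - 7*231) + 119065/34134) = -523427 + (-67392/(217 - 1617) + 119065*(1/34134)) = -523427 + (-67392/(-1400) + 119065/34134) = -523427 + (-67392*(-1/1400) + 119065/34134) = -523427 + (8424/175 + 119065/34134) = -523427 + 308381191/5973450 = -3126356631959/5973450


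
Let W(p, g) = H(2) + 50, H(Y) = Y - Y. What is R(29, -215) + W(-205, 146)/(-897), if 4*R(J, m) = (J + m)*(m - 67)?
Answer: 11762311/897 ≈ 13113.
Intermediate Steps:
H(Y) = 0
R(J, m) = (-67 + m)*(J + m)/4 (R(J, m) = ((J + m)*(m - 67))/4 = ((J + m)*(-67 + m))/4 = ((-67 + m)*(J + m))/4 = (-67 + m)*(J + m)/4)
W(p, g) = 50 (W(p, g) = 0 + 50 = 50)
R(29, -215) + W(-205, 146)/(-897) = (-67/4*29 - 67/4*(-215) + (1/4)*(-215)**2 + (1/4)*29*(-215)) + 50/(-897) = (-1943/4 + 14405/4 + (1/4)*46225 - 6235/4) + 50*(-1/897) = (-1943/4 + 14405/4 + 46225/4 - 6235/4) - 50/897 = 13113 - 50/897 = 11762311/897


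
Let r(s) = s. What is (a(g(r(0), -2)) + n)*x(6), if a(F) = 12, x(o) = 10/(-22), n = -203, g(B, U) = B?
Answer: 955/11 ≈ 86.818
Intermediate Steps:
x(o) = -5/11 (x(o) = 10*(-1/22) = -5/11)
(a(g(r(0), -2)) + n)*x(6) = (12 - 203)*(-5/11) = -191*(-5/11) = 955/11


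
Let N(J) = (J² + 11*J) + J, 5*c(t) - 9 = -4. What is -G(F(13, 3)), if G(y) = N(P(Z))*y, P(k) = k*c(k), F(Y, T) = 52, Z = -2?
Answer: 1040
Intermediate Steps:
c(t) = 1 (c(t) = 9/5 + (⅕)*(-4) = 9/5 - ⅘ = 1)
P(k) = k (P(k) = k*1 = k)
N(J) = J² + 12*J
G(y) = -20*y (G(y) = (-2*(12 - 2))*y = (-2*10)*y = -20*y)
-G(F(13, 3)) = -(-20)*52 = -1*(-1040) = 1040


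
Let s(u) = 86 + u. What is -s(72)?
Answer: -158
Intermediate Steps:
-s(72) = -(86 + 72) = -1*158 = -158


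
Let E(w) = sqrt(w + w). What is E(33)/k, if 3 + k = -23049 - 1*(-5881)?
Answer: -sqrt(66)/17171 ≈ -0.00047313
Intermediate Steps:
E(w) = sqrt(2)*sqrt(w) (E(w) = sqrt(2*w) = sqrt(2)*sqrt(w))
k = -17171 (k = -3 + (-23049 - 1*(-5881)) = -3 + (-23049 + 5881) = -3 - 17168 = -17171)
E(33)/k = (sqrt(2)*sqrt(33))/(-17171) = sqrt(66)*(-1/17171) = -sqrt(66)/17171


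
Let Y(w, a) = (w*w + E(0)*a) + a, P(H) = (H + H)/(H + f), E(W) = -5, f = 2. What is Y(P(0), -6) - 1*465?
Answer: -441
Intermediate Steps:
P(H) = 2*H/(2 + H) (P(H) = (H + H)/(H + 2) = (2*H)/(2 + H) = 2*H/(2 + H))
Y(w, a) = w**2 - 4*a (Y(w, a) = (w*w - 5*a) + a = (w**2 - 5*a) + a = w**2 - 4*a)
Y(P(0), -6) - 1*465 = ((2*0/(2 + 0))**2 - 4*(-6)) - 1*465 = ((2*0/2)**2 + 24) - 465 = ((2*0*(1/2))**2 + 24) - 465 = (0**2 + 24) - 465 = (0 + 24) - 465 = 24 - 465 = -441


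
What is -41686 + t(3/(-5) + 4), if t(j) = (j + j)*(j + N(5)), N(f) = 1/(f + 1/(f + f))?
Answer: -3124616/75 ≈ -41662.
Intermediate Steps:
N(f) = 1/(f + 1/(2*f))
t(j) = 2*j*(10/51 + j) (t(j) = (j + j)*(j + 2*5/(1 + 2*5**2)) = (2*j)*(j + 2*5/(1 + 2*25)) = (2*j)*(j + 2*5/(1 + 50)) = (2*j)*(j + 2*5/51) = (2*j)*(j + 2*5*(1/51)) = (2*j)*(j + 10/51) = (2*j)*(10/51 + j) = 2*j*(10/51 + j))
-41686 + t(3/(-5) + 4) = -41686 + 2*(3/(-5) + 4)*(10 + 51*(3/(-5) + 4))/51 = -41686 + 2*(3*(-1/5) + 4)*(10 + 51*(3*(-1/5) + 4))/51 = -41686 + 2*(-3/5 + 4)*(10 + 51*(-3/5 + 4))/51 = -41686 + (2/51)*(17/5)*(10 + 51*(17/5)) = -41686 + (2/51)*(17/5)*(10 + 867/5) = -41686 + (2/51)*(17/5)*(917/5) = -41686 + 1834/75 = -3124616/75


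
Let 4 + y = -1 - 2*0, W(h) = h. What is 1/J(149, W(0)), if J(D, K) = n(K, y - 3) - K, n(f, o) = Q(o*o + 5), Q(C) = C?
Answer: 1/69 ≈ 0.014493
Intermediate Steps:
y = -5 (y = -4 + (-1 - 2*0) = -4 + (-1 + 0) = -4 - 1 = -5)
n(f, o) = 5 + o² (n(f, o) = o*o + 5 = o² + 5 = 5 + o²)
J(D, K) = 69 - K (J(D, K) = (5 + (-5 - 3)²) - K = (5 + (-8)²) - K = (5 + 64) - K = 69 - K)
1/J(149, W(0)) = 1/(69 - 1*0) = 1/(69 + 0) = 1/69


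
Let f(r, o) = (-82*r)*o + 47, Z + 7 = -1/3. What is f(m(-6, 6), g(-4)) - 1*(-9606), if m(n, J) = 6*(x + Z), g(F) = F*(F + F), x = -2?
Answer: 156597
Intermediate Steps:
g(F) = 2*F² (g(F) = F*(2*F) = 2*F²)
Z = -22/3 (Z = -7 - 1/3 = -7 - 1*⅓ = -7 - ⅓ = -22/3 ≈ -7.3333)
m(n, J) = -56 (m(n, J) = 6*(-2 - 22/3) = 6*(-28/3) = -56)
f(r, o) = 47 - 82*o*r (f(r, o) = -82*o*r + 47 = 47 - 82*o*r)
f(m(-6, 6), g(-4)) - 1*(-9606) = (47 - 82*2*(-4)²*(-56)) - 1*(-9606) = (47 - 82*2*16*(-56)) + 9606 = (47 - 82*32*(-56)) + 9606 = (47 + 146944) + 9606 = 146991 + 9606 = 156597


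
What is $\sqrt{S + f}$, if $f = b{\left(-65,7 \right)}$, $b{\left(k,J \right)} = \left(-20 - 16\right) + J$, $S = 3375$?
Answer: $\sqrt{3346} \approx 57.845$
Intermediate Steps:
$b{\left(k,J \right)} = -36 + J$
$f = -29$ ($f = -36 + 7 = -29$)
$\sqrt{S + f} = \sqrt{3375 - 29} = \sqrt{3346}$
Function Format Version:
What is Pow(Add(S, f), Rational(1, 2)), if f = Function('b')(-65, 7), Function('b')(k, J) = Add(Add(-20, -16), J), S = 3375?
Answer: Pow(3346, Rational(1, 2)) ≈ 57.845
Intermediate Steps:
Function('b')(k, J) = Add(-36, J)
f = -29 (f = Add(-36, 7) = -29)
Pow(Add(S, f), Rational(1, 2)) = Pow(Add(3375, -29), Rational(1, 2)) = Pow(3346, Rational(1, 2))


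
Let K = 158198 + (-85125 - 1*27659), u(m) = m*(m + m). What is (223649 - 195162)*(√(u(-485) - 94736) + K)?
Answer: 1293708618 + 85461*√41746 ≈ 1.3112e+9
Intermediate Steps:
u(m) = 2*m² (u(m) = m*(2*m) = 2*m²)
K = 45414 (K = 158198 + (-85125 - 27659) = 158198 - 112784 = 45414)
(223649 - 195162)*(√(u(-485) - 94736) + K) = (223649 - 195162)*(√(2*(-485)² - 94736) + 45414) = 28487*(√(2*235225 - 94736) + 45414) = 28487*(√(470450 - 94736) + 45414) = 28487*(√375714 + 45414) = 28487*(3*√41746 + 45414) = 28487*(45414 + 3*√41746) = 1293708618 + 85461*√41746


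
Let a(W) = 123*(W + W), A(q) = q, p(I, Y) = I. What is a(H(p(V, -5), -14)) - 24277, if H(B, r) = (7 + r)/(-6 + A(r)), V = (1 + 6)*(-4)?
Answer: -241909/10 ≈ -24191.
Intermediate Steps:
V = -28 (V = 7*(-4) = -28)
H(B, r) = (7 + r)/(-6 + r)
a(W) = 246*W (a(W) = 123*(2*W) = 246*W)
a(H(p(V, -5), -14)) - 24277 = 246*((7 - 14)/(-6 - 14)) - 24277 = 246*(-7/(-20)) - 24277 = 246*(-1/20*(-7)) - 24277 = 246*(7/20) - 24277 = 861/10 - 24277 = -241909/10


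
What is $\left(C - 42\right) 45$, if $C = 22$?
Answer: $-900$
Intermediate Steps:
$\left(C - 42\right) 45 = \left(22 - 42\right) 45 = \left(-20\right) 45 = -900$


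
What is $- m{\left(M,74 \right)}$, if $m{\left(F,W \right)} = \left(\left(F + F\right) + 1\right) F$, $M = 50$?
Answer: $-5050$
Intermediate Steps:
$m{\left(F,W \right)} = F \left(1 + 2 F\right)$ ($m{\left(F,W \right)} = \left(2 F + 1\right) F = \left(1 + 2 F\right) F = F \left(1 + 2 F\right)$)
$- m{\left(M,74 \right)} = - 50 \left(1 + 2 \cdot 50\right) = - 50 \left(1 + 100\right) = - 50 \cdot 101 = \left(-1\right) 5050 = -5050$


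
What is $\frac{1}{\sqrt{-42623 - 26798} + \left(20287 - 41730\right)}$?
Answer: $- \frac{21443}{459871670} - \frac{i \sqrt{69421}}{459871670} \approx -4.6628 \cdot 10^{-5} - 5.7294 \cdot 10^{-7} i$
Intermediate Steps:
$\frac{1}{\sqrt{-42623 - 26798} + \left(20287 - 41730\right)} = \frac{1}{\sqrt{-69421} + \left(20287 - 41730\right)} = \frac{1}{i \sqrt{69421} - 21443} = \frac{1}{-21443 + i \sqrt{69421}}$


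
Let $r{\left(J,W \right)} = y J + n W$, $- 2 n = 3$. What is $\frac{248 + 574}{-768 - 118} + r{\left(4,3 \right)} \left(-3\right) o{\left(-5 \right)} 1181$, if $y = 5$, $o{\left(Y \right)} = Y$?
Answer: $\frac{243279273}{886} \approx 2.7458 \cdot 10^{5}$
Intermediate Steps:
$n = - \frac{3}{2}$ ($n = \left(- \frac{1}{2}\right) 3 = - \frac{3}{2} \approx -1.5$)
$r{\left(J,W \right)} = 5 J - \frac{3 W}{2}$
$\frac{248 + 574}{-768 - 118} + r{\left(4,3 \right)} \left(-3\right) o{\left(-5 \right)} 1181 = \frac{248 + 574}{-768 - 118} + \left(5 \cdot 4 - \frac{9}{2}\right) \left(-3\right) \left(-5\right) 1181 = \frac{822}{-886} + \left(20 - \frac{9}{2}\right) \left(-3\right) \left(-5\right) 1181 = 822 \left(- \frac{1}{886}\right) + \frac{31}{2} \left(-3\right) \left(-5\right) 1181 = - \frac{411}{443} + \left(- \frac{93}{2}\right) \left(-5\right) 1181 = - \frac{411}{443} + \frac{465}{2} \cdot 1181 = - \frac{411}{443} + \frac{549165}{2} = \frac{243279273}{886}$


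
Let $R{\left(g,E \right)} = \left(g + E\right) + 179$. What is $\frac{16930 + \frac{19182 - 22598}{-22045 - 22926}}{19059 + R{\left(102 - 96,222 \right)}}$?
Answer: $\frac{380681223}{437702743} \approx 0.86973$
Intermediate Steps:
$R{\left(g,E \right)} = 179 + E + g$ ($R{\left(g,E \right)} = \left(E + g\right) + 179 = 179 + E + g$)
$\frac{16930 + \frac{19182 - 22598}{-22045 - 22926}}{19059 + R{\left(102 - 96,222 \right)}} = \frac{16930 + \frac{19182 - 22598}{-22045 - 22926}}{19059 + \left(179 + 222 + \left(102 - 96\right)\right)} = \frac{16930 - \frac{3416}{-44971}}{19059 + \left(179 + 222 + \left(102 - 96\right)\right)} = \frac{16930 - - \frac{3416}{44971}}{19059 + \left(179 + 222 + 6\right)} = \frac{16930 + \frac{3416}{44971}}{19059 + 407} = \frac{761362446}{44971 \cdot 19466} = \frac{761362446}{44971} \cdot \frac{1}{19466} = \frac{380681223}{437702743}$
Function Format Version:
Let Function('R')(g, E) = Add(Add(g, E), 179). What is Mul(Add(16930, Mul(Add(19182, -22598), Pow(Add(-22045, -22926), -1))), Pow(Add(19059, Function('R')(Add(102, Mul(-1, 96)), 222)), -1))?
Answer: Rational(380681223, 437702743) ≈ 0.86973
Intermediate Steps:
Function('R')(g, E) = Add(179, E, g) (Function('R')(g, E) = Add(Add(E, g), 179) = Add(179, E, g))
Mul(Add(16930, Mul(Add(19182, -22598), Pow(Add(-22045, -22926), -1))), Pow(Add(19059, Function('R')(Add(102, Mul(-1, 96)), 222)), -1)) = Mul(Add(16930, Mul(Add(19182, -22598), Pow(Add(-22045, -22926), -1))), Pow(Add(19059, Add(179, 222, Add(102, Mul(-1, 96)))), -1)) = Mul(Add(16930, Mul(-3416, Pow(-44971, -1))), Pow(Add(19059, Add(179, 222, Add(102, -96))), -1)) = Mul(Add(16930, Mul(-3416, Rational(-1, 44971))), Pow(Add(19059, Add(179, 222, 6)), -1)) = Mul(Add(16930, Rational(3416, 44971)), Pow(Add(19059, 407), -1)) = Mul(Rational(761362446, 44971), Pow(19466, -1)) = Mul(Rational(761362446, 44971), Rational(1, 19466)) = Rational(380681223, 437702743)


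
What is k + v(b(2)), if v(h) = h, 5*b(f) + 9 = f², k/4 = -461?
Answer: -1845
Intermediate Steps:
k = -1844 (k = 4*(-461) = -1844)
b(f) = -9/5 + f²/5
k + v(b(2)) = -1844 + (-9/5 + (⅕)*2²) = -1844 + (-9/5 + (⅕)*4) = -1844 + (-9/5 + ⅘) = -1844 - 1 = -1845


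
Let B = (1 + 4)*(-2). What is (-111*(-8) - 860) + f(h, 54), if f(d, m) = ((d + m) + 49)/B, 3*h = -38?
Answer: 569/30 ≈ 18.967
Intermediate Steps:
h = -38/3 (h = (⅓)*(-38) = -38/3 ≈ -12.667)
B = -10 (B = 5*(-2) = -10)
f(d, m) = -49/10 - d/10 - m/10 (f(d, m) = ((d + m) + 49)/(-10) = (49 + d + m)*(-⅒) = -49/10 - d/10 - m/10)
(-111*(-8) - 860) + f(h, 54) = (-111*(-8) - 860) + (-49/10 - ⅒*(-38/3) - ⅒*54) = (888 - 860) + (-49/10 + 19/15 - 27/5) = 28 - 271/30 = 569/30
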